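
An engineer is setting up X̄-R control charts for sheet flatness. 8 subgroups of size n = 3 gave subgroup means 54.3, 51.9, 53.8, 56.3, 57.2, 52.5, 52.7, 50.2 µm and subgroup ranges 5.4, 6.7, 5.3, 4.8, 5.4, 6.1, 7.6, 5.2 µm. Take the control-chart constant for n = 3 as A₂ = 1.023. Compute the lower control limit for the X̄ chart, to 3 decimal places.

X̄̄ = (54.3 + 51.9 + 53.8 + 56.3 + 57.2 + 52.5 + 52.7 + 50.2) / 8 = 428.9000 / 8 = 53.6125
R̄ = (5.4 + 6.7 + 5.3 + 4.8 + 5.4 + 6.1 + 7.6 + 5.2) / 8 = 46.5000 / 8 = 5.8125
LCL = X̄̄ − A₂·R̄ = 53.6125 − 1.023 × 5.8125 = 47.6663

47.666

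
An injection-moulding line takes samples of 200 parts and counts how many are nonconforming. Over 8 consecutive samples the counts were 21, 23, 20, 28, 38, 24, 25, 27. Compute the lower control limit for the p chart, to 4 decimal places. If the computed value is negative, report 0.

0.0577

p̄ = Σdᵢ / (k·n) = 206 / (8 × 200) = 0.12875
LCL = p̄ − 3·√(p̄(1−p̄)/n) = 0.12875 − 3 × 0.02368 = 0.05770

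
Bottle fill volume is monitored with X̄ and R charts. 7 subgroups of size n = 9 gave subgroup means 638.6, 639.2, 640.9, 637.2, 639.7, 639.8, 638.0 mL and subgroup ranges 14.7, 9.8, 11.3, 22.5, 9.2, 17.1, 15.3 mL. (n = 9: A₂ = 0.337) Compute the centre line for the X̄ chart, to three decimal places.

X̄̄ = (638.6 + 639.2 + 640.9 + 637.2 + 639.7 + 639.8 + 638.0) / 7 = 4473.4000 / 7 = 639.0571
CL = X̄̄ = 639.0571

639.057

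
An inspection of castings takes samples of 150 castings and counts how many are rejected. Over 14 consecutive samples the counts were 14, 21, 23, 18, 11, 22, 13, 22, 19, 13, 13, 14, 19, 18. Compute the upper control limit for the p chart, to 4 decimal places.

0.1922

p̄ = Σdᵢ / (k·n) = 240 / (14 × 150) = 0.11429
UCL = p̄ + 3·√(p̄(1−p̄)/n) = 0.11429 + 3 × √(0.11429×0.88571/150) = 0.11429 + 3 × 0.02598 = 0.19222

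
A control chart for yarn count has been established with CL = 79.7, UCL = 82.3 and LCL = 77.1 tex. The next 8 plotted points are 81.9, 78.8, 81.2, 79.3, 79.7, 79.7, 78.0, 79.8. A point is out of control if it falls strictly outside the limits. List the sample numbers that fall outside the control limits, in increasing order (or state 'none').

All 8 points lie within [77.1, 82.3].

none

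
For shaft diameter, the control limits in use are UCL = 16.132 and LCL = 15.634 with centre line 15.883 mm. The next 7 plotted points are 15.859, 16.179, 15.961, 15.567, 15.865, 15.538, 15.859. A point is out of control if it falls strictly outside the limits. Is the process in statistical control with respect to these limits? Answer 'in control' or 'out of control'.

Compare each point to [15.634, 16.132]: sample 2 = 16.179 > UCL; sample 4 = 15.567 < LCL; sample 6 = 15.538 < LCL.

out of control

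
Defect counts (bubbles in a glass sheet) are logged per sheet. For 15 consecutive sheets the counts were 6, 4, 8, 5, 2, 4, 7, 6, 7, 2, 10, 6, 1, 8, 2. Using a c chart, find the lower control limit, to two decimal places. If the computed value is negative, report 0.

c̄ = (6 + 4 + 8 + 5 + 2 + 4 + 7 + 6 + 7 + 2 + 10 + 6 + 1 + 8 + 2) / 15 = 78 / 15 = 5.2000
LCL = c̄ − 3√c̄ = 5.2000 − 3 × 2.2804 = -1.6411 → 0 (cannot be negative)

0.00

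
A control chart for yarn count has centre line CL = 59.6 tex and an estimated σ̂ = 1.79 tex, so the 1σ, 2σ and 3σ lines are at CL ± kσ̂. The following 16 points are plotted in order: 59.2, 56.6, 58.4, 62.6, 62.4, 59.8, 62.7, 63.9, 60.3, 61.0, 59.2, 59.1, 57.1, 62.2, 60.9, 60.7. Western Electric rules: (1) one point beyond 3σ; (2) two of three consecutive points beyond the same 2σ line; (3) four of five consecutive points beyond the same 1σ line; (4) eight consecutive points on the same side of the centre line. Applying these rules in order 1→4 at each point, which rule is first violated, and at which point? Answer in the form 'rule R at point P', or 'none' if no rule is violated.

rule 3 at point 8

Zone of each point (C = within 1σ̂, B = 1σ̂–2σ̂, A = 2σ̂–3σ̂, * = beyond 3σ̂; sign = side of CL): 1:-C, 2:-B, 3:-C, 4:+B, 5:+B, 6:+C, 7:+B, 8:+A, 9:+C, 10:+C, 11:-C, 12:-C, 13:-B, 14:+B, 15:+C, 16:+C
Rule 3 (four of five consecutive points beyond the same 1σ limit) is satisfied at point 8.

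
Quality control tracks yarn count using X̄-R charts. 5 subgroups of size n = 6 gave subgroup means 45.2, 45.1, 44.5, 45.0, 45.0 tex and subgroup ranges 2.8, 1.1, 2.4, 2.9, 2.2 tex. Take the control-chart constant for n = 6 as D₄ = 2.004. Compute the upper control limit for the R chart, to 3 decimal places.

R̄ = (2.8 + 1.1 + 2.4 + 2.9 + 2.2) / 5 = 11.4000 / 5 = 2.2800
UCL_R = D₄·R̄ = 2.004 × 2.2800 = 4.5691

4.569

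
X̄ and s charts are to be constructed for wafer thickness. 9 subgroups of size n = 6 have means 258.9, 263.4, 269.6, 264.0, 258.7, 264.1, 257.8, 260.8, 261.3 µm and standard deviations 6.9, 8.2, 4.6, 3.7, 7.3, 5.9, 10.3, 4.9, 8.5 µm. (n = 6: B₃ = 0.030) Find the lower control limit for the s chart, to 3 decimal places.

0.201

s̄ = (6.9 + 8.2 + 4.6 + 3.7 + 7.3 + 5.9 + 10.3 + 4.9 + 8.5) / 9 = 6.7000
LCL_s = B₃·s̄ = 0.030 × 6.7000 = 0.2010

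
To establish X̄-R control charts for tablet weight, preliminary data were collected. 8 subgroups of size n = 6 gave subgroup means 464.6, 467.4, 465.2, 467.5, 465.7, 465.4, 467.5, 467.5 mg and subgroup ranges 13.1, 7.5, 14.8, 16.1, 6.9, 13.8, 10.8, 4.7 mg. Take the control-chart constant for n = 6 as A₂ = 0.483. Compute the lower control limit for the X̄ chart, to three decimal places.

X̄̄ = (464.6 + 467.4 + 465.2 + 467.5 + 465.7 + 465.4 + 467.5 + 467.5) / 8 = 3730.8000 / 8 = 466.3500
R̄ = (13.1 + 7.5 + 14.8 + 16.1 + 6.9 + 13.8 + 10.8 + 4.7) / 8 = 87.7000 / 8 = 10.9625
LCL = X̄̄ − A₂·R̄ = 466.3500 − 0.483 × 10.9625 = 461.0551

461.055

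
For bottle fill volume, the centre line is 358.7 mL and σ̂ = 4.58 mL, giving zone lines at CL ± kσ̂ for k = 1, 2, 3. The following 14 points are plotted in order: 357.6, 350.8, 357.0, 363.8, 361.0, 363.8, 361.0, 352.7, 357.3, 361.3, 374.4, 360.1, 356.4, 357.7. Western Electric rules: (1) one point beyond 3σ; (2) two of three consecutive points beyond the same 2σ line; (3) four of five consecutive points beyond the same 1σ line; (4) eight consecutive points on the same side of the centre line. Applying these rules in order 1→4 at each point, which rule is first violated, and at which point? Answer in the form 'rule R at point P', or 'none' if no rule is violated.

Zone of each point (C = within 1σ̂, B = 1σ̂–2σ̂, A = 2σ̂–3σ̂, * = beyond 3σ̂; sign = side of CL): 1:-C, 2:-B, 3:-C, 4:+B, 5:+C, 6:+B, 7:+C, 8:-B, 9:-C, 10:+C, 11:+*, 12:+C, 13:-C, 14:-C
Rule 1 (one point beyond the 3σ limits) is satisfied at point 11.

rule 1 at point 11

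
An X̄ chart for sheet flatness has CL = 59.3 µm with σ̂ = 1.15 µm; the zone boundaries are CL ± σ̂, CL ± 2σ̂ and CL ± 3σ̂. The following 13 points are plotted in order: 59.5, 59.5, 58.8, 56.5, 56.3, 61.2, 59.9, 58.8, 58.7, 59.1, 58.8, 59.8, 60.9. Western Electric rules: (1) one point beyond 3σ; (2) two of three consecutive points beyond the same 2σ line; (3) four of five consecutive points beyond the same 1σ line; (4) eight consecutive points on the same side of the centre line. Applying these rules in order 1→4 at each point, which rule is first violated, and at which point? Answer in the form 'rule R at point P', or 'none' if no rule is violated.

Zone of each point (C = within 1σ̂, B = 1σ̂–2σ̂, A = 2σ̂–3σ̂, * = beyond 3σ̂; sign = side of CL): 1:+C, 2:+C, 3:-C, 4:-A, 5:-A, 6:+B, 7:+C, 8:-C, 9:-C, 10:-C, 11:-C, 12:+C, 13:+B
Rule 2 (two of three consecutive points beyond the same 2σ limit) is satisfied at point 5.

rule 2 at point 5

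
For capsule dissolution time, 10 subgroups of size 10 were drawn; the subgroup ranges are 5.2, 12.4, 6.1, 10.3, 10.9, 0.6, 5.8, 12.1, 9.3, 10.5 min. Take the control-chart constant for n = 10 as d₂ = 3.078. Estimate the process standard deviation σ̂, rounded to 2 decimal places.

R̄ = (5.2 + 12.4 + 6.1 + 10.3 + 10.9 + 0.6 + 5.8 + 12.1 + 9.3 + 10.5) / 10 = 8.3200
σ̂ = R̄ / d₂ = 8.3200 / 3.078 = 2.7031

2.70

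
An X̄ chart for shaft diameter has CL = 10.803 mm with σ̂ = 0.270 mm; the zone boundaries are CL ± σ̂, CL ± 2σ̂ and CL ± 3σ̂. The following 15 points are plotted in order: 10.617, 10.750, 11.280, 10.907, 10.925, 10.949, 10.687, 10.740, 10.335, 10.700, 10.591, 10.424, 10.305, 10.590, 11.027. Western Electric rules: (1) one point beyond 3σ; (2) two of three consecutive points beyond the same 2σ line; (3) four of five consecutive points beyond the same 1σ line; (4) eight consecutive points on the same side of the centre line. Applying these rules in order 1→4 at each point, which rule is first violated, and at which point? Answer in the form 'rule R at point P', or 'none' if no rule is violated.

rule 4 at point 14

Zone of each point (C = within 1σ̂, B = 1σ̂–2σ̂, A = 2σ̂–3σ̂, * = beyond 3σ̂; sign = side of CL): 1:-C, 2:-C, 3:+B, 4:+C, 5:+C, 6:+C, 7:-C, 8:-C, 9:-B, 10:-C, 11:-C, 12:-B, 13:-B, 14:-C, 15:+C
Rule 4 (eight consecutive points on the same side of the centre line) is satisfied at point 14.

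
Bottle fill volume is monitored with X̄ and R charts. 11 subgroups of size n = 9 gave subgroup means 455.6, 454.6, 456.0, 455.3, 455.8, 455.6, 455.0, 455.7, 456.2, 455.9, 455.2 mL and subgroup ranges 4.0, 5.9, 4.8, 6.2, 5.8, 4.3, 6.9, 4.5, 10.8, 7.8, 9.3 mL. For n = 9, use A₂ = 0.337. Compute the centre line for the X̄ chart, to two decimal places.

455.54

X̄̄ = (455.6 + 454.6 + 456.0 + 455.3 + 455.8 + 455.6 + 455.0 + 455.7 + 456.2 + 455.9 + 455.2) / 11 = 5010.9000 / 11 = 455.5364
CL = X̄̄ = 455.5364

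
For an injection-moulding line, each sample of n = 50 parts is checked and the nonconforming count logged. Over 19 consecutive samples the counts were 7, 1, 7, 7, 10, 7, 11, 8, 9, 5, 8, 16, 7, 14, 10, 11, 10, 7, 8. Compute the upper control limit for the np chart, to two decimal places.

16.58

p̄ = Σdᵢ / (k·n) = 163 / (19 × 50) = 0.17158
UCL = np̄ + 3·√(np̄(1−p̄)) = 8.5789 + 3 × √(8.5789×0.82842) = 8.5789 + 3 × 2.6659 = 16.5766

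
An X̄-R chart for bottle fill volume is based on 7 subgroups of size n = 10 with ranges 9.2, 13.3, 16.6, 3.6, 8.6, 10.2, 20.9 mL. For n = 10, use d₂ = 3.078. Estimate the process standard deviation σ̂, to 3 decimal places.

R̄ = (9.2 + 13.3 + 16.6 + 3.6 + 8.6 + 10.2 + 20.9) / 7 = 11.7714
σ̂ = R̄ / d₂ = 11.7714 / 3.078 = 3.8244

3.824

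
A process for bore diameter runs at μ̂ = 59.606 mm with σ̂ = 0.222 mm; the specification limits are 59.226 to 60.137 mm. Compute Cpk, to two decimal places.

0.57

Cpu = (USL − μ̂) / (3σ̂) = (60.137 − 59.606) / (3 × 0.222) = 0.7973; Cpl = (μ̂ − LSL) / (3σ̂) = (59.606 − 59.226) / (3 × 0.222) = 0.5706; Cpk = min(Cpu, Cpl) = 0.5706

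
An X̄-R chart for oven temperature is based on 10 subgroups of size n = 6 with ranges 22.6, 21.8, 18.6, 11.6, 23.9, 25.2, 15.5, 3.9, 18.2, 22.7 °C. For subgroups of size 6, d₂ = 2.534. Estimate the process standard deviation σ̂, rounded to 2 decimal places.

7.26

R̄ = (22.6 + 21.8 + 18.6 + 11.6 + 23.9 + 25.2 + 15.5 + 3.9 + 18.2 + 22.7) / 10 = 18.4000
σ̂ = R̄ / d₂ = 18.4000 / 2.534 = 7.2612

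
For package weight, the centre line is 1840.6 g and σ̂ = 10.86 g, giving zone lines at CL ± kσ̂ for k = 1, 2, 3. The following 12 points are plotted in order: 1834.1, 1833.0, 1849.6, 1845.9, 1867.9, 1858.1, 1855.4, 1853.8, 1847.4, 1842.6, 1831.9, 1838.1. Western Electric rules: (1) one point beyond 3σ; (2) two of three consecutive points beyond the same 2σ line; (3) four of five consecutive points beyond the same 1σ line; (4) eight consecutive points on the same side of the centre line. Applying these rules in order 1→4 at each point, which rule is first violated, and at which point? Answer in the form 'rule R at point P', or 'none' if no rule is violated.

rule 3 at point 8

Zone of each point (C = within 1σ̂, B = 1σ̂–2σ̂, A = 2σ̂–3σ̂, * = beyond 3σ̂; sign = side of CL): 1:-C, 2:-C, 3:+C, 4:+C, 5:+A, 6:+B, 7:+B, 8:+B, 9:+C, 10:+C, 11:-C, 12:-C
Rule 3 (four of five consecutive points beyond the same 1σ limit) is satisfied at point 8.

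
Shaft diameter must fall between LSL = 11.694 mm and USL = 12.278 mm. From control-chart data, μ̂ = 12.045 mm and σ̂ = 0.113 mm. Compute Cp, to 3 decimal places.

Cp = (USL − LSL) / (6σ̂) = (12.278 − 11.694) / (6 × 0.113) = 0.5840 / 0.6780 = 0.8614

0.861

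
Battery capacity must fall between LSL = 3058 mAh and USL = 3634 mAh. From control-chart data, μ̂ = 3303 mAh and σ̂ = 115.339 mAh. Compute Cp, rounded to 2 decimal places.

Cp = (USL − LSL) / (6σ̂) = (3634 − 3058) / (6 × 115.339) = 576.0000 / 692.0340 = 0.8323

0.83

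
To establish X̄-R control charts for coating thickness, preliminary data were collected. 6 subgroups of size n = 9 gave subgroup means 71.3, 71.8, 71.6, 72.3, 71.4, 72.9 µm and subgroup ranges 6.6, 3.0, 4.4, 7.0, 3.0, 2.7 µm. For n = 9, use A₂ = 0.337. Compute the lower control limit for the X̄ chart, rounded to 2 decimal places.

X̄̄ = (71.3 + 71.8 + 71.6 + 72.3 + 71.4 + 72.9) / 6 = 431.3000 / 6 = 71.8833
R̄ = (6.6 + 3.0 + 4.4 + 7.0 + 3.0 + 2.7) / 6 = 26.7000 / 6 = 4.4500
LCL = X̄̄ − A₂·R̄ = 71.8833 − 0.337 × 4.4500 = 70.3837

70.38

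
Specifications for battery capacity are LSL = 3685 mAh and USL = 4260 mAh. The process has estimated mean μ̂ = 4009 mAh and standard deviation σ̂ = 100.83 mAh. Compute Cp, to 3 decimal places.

Cp = (USL − LSL) / (6σ̂) = (4260 − 3685) / (6 × 100.83) = 575.0000 / 604.9800 = 0.9504

0.950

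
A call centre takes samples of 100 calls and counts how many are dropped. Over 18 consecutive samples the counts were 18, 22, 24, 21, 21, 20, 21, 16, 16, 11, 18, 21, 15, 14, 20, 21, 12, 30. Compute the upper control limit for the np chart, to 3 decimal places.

p̄ = Σdᵢ / (k·n) = 341 / (18 × 100) = 0.18944
UCL = np̄ + 3·√(np̄(1−p̄)) = 18.9444 + 3 × √(18.9444×0.81056) = 18.9444 + 3 × 3.9186 = 30.7003

30.700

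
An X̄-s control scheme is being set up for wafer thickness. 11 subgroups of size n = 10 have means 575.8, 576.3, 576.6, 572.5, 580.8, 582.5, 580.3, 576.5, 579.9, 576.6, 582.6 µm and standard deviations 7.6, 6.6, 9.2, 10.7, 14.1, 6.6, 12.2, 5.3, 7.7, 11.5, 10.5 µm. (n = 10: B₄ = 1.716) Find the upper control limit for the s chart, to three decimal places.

s̄ = (7.6 + 6.6 + 9.2 + 10.7 + 14.1 + 6.6 + 12.2 + 5.3 + 7.7 + 11.5 + 10.5) / 11 = 9.2727
UCL_s = B₄·s̄ = 1.716 × 9.2727 = 15.9120

15.912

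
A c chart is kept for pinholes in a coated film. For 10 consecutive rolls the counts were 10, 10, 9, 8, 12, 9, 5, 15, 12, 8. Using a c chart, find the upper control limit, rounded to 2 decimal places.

c̄ = (10 + 10 + 9 + 8 + 12 + 9 + 5 + 15 + 12 + 8) / 10 = 98 / 10 = 9.8000
UCL = c̄ + 3√c̄ = 9.8000 + 3 × √9.8000 = 9.8000 + 3 × 3.1305 = 19.1915

19.19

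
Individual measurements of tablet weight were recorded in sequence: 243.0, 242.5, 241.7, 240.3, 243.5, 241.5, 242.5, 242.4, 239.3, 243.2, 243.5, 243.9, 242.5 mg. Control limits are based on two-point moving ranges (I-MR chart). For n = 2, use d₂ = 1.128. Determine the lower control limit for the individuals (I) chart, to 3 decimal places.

X̄ = (243.0 + 242.5 + 241.7 + 240.3 + 243.5 + 241.5 + 242.5 + 242.4 + 239.3 + 243.2 + 243.5 + 243.9 + 242.5) / 13 = 242.2923
Moving ranges: 0.5, 0.8, 1.4, 3.2, 2.0, 1.0, 0.1, 3.1, 3.9, 0.3, 0.4, 1.4; M̄R̄ = 18.1000 / 12 = 1.5083
LCL = X̄ − 3·M̄R̄/d₂ = 242.2923 − 3 × 1.5083 / 1.128 = 238.2808

238.281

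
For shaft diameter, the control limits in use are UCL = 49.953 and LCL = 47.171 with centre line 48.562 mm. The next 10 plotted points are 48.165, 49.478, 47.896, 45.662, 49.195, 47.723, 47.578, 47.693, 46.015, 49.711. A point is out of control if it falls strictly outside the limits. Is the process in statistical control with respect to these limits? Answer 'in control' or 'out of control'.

Compare each point to [47.171, 49.953]: sample 4 = 45.662 < LCL; sample 9 = 46.015 < LCL.

out of control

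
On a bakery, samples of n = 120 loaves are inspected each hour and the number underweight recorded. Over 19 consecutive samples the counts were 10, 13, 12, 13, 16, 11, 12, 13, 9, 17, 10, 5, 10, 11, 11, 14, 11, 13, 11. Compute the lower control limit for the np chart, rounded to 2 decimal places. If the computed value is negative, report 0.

p̄ = Σdᵢ / (k·n) = 222 / (19 × 120) = 0.09737
LCL = np̄ − 3·√(np̄(1−p̄)) = 11.6842 − 3 × 3.2475 = 1.9416

1.94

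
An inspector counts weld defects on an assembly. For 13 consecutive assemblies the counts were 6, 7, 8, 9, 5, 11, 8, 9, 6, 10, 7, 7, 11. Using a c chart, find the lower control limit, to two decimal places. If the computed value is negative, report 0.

c̄ = (6 + 7 + 8 + 9 + 5 + 11 + 8 + 9 + 6 + 10 + 7 + 7 + 11) / 13 = 104 / 13 = 8.0000
LCL = c̄ − 3√c̄ = 8.0000 − 3 × 2.8284 = -0.4853 → 0 (cannot be negative)

0.00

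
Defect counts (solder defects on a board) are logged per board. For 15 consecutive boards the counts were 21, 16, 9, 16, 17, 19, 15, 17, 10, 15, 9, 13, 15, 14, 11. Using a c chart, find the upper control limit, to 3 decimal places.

c̄ = (21 + 16 + 9 + 16 + 17 + 19 + 15 + 17 + 10 + 15 + 9 + 13 + 15 + 14 + 11) / 15 = 217 / 15 = 14.4667
UCL = c̄ + 3√c̄ = 14.4667 + 3 × √14.4667 = 14.4667 + 3 × 3.8035 = 25.8772

25.877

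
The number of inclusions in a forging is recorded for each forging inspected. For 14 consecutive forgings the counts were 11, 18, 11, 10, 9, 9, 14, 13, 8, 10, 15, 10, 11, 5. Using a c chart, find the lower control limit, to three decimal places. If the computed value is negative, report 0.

c̄ = (11 + 18 + 11 + 10 + 9 + 9 + 14 + 13 + 8 + 10 + 15 + 10 + 11 + 5) / 14 = 154 / 14 = 11.0000
LCL = c̄ − 3√c̄ = 11.0000 − 3 × 3.3166 = 1.0501

1.050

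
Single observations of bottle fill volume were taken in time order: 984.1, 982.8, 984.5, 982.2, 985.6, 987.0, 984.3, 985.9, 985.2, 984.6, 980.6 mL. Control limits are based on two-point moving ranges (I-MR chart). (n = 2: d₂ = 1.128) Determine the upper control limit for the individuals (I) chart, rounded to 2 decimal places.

989.49

X̄ = (984.1 + 982.8 + 984.5 + 982.2 + 985.6 + 987.0 + 984.3 + 985.9 + 985.2 + 984.6 + 980.6) / 11 = 984.2545
Moving ranges: 1.3, 1.7, 2.3, 3.4, 1.4, 2.7, 1.6, 0.7, 0.6, 4.0; M̄R̄ = 19.7000 / 10 = 1.9700
UCL = X̄ + 3·M̄R̄/d₂ = 984.2545 + 3 × 1.9700 / 1.128 = 989.4939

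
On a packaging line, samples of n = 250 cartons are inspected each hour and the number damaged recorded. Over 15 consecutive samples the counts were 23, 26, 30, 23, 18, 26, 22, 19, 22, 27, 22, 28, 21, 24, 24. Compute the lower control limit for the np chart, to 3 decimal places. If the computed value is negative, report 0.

p̄ = Σdᵢ / (k·n) = 355 / (15 × 250) = 0.09467
LCL = np̄ − 3·√(np̄(1−p̄)) = 23.6667 − 3 × 4.6288 = 9.7801

9.780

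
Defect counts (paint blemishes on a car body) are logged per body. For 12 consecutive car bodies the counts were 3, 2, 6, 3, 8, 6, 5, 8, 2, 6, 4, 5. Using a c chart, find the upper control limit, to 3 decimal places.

11.429

c̄ = (3 + 2 + 6 + 3 + 8 + 6 + 5 + 8 + 2 + 6 + 4 + 5) / 12 = 58 / 12 = 4.8333
UCL = c̄ + 3√c̄ = 4.8333 + 3 × √4.8333 = 4.8333 + 3 × 2.1985 = 11.4288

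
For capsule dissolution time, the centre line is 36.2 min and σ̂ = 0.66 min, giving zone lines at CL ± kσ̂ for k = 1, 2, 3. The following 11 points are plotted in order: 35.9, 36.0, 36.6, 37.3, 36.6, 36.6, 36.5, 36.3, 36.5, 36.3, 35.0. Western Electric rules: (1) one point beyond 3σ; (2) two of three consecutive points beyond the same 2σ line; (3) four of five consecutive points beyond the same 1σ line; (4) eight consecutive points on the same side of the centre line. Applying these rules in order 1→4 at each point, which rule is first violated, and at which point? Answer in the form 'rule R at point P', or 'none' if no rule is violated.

Zone of each point (C = within 1σ̂, B = 1σ̂–2σ̂, A = 2σ̂–3σ̂, * = beyond 3σ̂; sign = side of CL): 1:-C, 2:-C, 3:+C, 4:+B, 5:+C, 6:+C, 7:+C, 8:+C, 9:+C, 10:+C, 11:-B
Rule 4 (eight consecutive points on the same side of the centre line) is satisfied at point 10.

rule 4 at point 10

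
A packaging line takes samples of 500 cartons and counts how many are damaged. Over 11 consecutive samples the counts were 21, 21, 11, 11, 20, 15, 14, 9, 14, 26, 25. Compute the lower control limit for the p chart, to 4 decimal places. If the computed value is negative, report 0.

p̄ = Σdᵢ / (k·n) = 187 / (11 × 500) = 0.03400
LCL = p̄ − 3·√(p̄(1−p̄)/n) = 0.03400 − 3 × 0.00810 = 0.00969

0.0097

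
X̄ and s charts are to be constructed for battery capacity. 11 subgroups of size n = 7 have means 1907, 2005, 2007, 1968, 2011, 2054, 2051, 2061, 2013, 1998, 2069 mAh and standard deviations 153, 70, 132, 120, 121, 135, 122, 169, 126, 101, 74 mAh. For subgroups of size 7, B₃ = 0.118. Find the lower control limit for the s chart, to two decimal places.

s̄ = (153 + 70 + 132 + 120 + 121 + 135 + 122 + 169 + 126 + 101 + 74) / 11 = 120.2727
LCL_s = B₃·s̄ = 0.118 × 120.2727 = 14.1922

14.19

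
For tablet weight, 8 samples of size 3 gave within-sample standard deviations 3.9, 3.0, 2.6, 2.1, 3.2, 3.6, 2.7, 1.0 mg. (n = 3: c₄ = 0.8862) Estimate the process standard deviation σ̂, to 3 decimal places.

3.117

s̄ = (3.9 + 3.0 + 2.6 + 2.1 + 3.2 + 3.6 + 2.7 + 1.0) / 8 = 2.7625
σ̂ = s̄ / c₄ = 2.7625 / 0.8862 = 3.1172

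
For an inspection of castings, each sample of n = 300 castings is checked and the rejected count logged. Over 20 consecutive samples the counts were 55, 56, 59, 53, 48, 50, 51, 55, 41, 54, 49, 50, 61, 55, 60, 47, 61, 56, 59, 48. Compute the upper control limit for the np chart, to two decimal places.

73.28

p̄ = Σdᵢ / (k·n) = 1068 / (20 × 300) = 0.17800
UCL = np̄ + 3·√(np̄(1−p̄)) = 53.4000 + 3 × √(53.4000×0.82200) = 53.4000 + 3 × 6.6253 = 73.2759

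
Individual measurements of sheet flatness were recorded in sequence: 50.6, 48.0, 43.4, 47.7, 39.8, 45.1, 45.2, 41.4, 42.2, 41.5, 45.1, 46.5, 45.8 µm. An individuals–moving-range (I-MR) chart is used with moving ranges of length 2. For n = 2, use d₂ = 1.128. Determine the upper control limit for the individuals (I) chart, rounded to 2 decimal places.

52.73

X̄ = (50.6 + 48.0 + 43.4 + 47.7 + 39.8 + 45.1 + 45.2 + 41.4 + 42.2 + 41.5 + 45.1 + 46.5 + 45.8) / 13 = 44.7923
Moving ranges: 2.6, 4.6, 4.3, 7.9, 5.3, 0.1, 3.8, 0.8, 0.7, 3.6, 1.4, 0.7; M̄R̄ = 35.8000 / 12 = 2.9833
UCL = X̄ + 3·M̄R̄/d₂ = 44.7923 + 3 × 2.9833 / 1.128 = 52.7267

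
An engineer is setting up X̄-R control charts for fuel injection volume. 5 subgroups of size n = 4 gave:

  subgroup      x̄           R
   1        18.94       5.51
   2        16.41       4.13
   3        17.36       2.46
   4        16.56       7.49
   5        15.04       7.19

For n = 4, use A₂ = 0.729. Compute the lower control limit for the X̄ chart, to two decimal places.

12.96

X̄̄ = (18.94 + 16.41 + 17.36 + 16.56 + 15.04) / 5 = 84.3100 / 5 = 16.8620
R̄ = (5.51 + 4.13 + 2.46 + 7.49 + 7.19) / 5 = 26.7800 / 5 = 5.3560
LCL = X̄̄ − A₂·R̄ = 16.8620 − 0.729 × 5.3560 = 12.9575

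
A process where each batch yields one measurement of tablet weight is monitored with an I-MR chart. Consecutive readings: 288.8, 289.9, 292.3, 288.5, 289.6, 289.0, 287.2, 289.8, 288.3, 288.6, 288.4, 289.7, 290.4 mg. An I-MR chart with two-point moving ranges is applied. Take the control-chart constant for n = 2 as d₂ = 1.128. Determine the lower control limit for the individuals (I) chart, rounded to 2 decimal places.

X̄ = (288.8 + 289.9 + 292.3 + 288.5 + 289.6 + 289.0 + 287.2 + 289.8 + 288.3 + 288.6 + 288.4 + 289.7 + 290.4) / 13 = 289.2692
Moving ranges: 1.1, 2.4, 3.8, 1.1, 0.6, 1.8, 2.6, 1.5, 0.3, 0.2, 1.3, 0.7; M̄R̄ = 17.4000 / 12 = 1.4500
LCL = X̄ − 3·M̄R̄/d₂ = 289.2692 − 3 × 1.4500 / 1.128 = 285.4128

285.41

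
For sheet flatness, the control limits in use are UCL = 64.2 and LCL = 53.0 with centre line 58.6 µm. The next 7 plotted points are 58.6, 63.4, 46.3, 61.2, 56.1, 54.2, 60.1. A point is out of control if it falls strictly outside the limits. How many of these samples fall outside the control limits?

1

Compare each point to [53.0, 64.2]: sample 3 = 46.3 < LCL.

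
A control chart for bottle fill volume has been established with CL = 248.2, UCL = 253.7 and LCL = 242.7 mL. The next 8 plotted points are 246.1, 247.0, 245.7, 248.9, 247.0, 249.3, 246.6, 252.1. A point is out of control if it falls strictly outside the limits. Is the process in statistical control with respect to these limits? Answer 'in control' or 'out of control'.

All 8 points lie within [242.7, 253.7].

in control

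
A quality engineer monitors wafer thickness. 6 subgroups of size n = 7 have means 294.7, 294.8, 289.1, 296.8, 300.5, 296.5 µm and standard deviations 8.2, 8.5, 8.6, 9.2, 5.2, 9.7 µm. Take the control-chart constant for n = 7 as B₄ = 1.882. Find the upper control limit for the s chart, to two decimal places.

s̄ = (8.2 + 8.5 + 8.6 + 9.2 + 5.2 + 9.7) / 6 = 8.2333
UCL_s = B₄·s̄ = 1.882 × 8.2333 = 15.4951

15.50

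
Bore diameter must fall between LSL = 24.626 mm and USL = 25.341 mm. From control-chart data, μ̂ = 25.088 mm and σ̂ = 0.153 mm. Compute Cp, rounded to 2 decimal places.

Cp = (USL − LSL) / (6σ̂) = (25.341 − 24.626) / (6 × 0.153) = 0.7150 / 0.9180 = 0.7789

0.78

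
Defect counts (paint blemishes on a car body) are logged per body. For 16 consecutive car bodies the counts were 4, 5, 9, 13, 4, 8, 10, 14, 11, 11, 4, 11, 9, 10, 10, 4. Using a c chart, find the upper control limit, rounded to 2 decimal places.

17.34

c̄ = (4 + 5 + 9 + 13 + 4 + 8 + 10 + 14 + 11 + 11 + 4 + 11 + 9 + 10 + 10 + 4) / 16 = 137 / 16 = 8.5625
UCL = c̄ + 3√c̄ = 8.5625 + 3 × √8.5625 = 8.5625 + 3 × 2.9262 = 17.3410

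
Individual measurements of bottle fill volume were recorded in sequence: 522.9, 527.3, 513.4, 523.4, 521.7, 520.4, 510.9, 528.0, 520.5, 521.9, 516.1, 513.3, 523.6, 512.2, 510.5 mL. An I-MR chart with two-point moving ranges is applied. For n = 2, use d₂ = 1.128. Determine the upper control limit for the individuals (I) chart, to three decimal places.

537.842

X̄ = (522.9 + 527.3 + 513.4 + 523.4 + 521.7 + 520.4 + 510.9 + 528.0 + 520.5 + 521.9 + 516.1 + 513.3 + 523.6 + 512.2 + 510.5) / 15 = 519.0733
Moving ranges: 4.4, 13.9, 10.0, 1.7, 1.3, 9.5, 17.1, 7.5, 1.4, 5.8, 2.8, 10.3, 11.4, 1.7; M̄R̄ = 98.8000 / 14 = 7.0571
UCL = X̄ + 3·M̄R̄/d₂ = 519.0733 + 3 × 7.0571 / 1.128 = 537.8423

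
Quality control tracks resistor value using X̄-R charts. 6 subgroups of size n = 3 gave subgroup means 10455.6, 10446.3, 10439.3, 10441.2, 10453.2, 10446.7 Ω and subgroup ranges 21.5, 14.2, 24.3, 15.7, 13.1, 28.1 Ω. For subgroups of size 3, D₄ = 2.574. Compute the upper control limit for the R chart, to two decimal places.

R̄ = (21.5 + 14.2 + 24.3 + 15.7 + 13.1 + 28.1) / 6 = 116.9000 / 6 = 19.4833
UCL_R = D₄·R̄ = 2.574 × 19.4833 = 50.1501

50.15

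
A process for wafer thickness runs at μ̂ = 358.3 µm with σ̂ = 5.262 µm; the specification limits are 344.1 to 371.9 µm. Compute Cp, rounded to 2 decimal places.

0.88

Cp = (USL − LSL) / (6σ̂) = (371.9 − 344.1) / (6 × 5.262) = 27.8000 / 31.5720 = 0.8805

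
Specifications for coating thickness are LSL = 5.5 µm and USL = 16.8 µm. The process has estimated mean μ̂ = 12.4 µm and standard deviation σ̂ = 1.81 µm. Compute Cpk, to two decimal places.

0.81

Cpu = (USL − μ̂) / (3σ̂) = (16.8 − 12.4) / (3 × 1.81) = 0.8103; Cpl = (μ̂ − LSL) / (3σ̂) = (12.4 − 5.5) / (3 × 1.81) = 1.2707; Cpk = min(Cpu, Cpl) = 0.8103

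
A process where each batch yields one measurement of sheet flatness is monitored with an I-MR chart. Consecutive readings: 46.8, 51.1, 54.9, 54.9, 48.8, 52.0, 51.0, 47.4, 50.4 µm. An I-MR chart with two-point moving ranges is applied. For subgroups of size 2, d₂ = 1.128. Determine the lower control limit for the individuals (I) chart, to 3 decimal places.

42.500

X̄ = (46.8 + 51.1 + 54.9 + 54.9 + 48.8 + 52.0 + 51.0 + 47.4 + 50.4) / 9 = 50.8111
Moving ranges: 4.3, 3.8, 0.0, 6.1, 3.2, 1.0, 3.6, 3.0; M̄R̄ = 25.0000 / 8 = 3.1250
LCL = X̄ − 3·M̄R̄/d₂ = 50.8111 − 3 × 3.1250 / 1.128 = 42.4999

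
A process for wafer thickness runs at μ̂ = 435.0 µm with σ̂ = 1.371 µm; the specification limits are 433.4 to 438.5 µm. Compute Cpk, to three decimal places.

0.389

Cpu = (USL − μ̂) / (3σ̂) = (438.5 − 435.0) / (3 × 1.371) = 0.8510; Cpl = (μ̂ − LSL) / (3σ̂) = (435.0 − 433.4) / (3 × 1.371) = 0.3890; Cpk = min(Cpu, Cpl) = 0.3890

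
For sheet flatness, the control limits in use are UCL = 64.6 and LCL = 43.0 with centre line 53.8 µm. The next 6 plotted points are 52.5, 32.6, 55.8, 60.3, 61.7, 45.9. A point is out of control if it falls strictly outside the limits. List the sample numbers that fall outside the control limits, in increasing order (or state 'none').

2

Compare each point to [43.0, 64.6]: sample 2 = 32.6 < LCL.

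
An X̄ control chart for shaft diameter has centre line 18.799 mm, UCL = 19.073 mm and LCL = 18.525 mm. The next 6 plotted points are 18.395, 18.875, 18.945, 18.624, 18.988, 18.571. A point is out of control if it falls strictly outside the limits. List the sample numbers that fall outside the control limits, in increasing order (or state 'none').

1

Compare each point to [18.525, 19.073]: sample 1 = 18.395 < LCL.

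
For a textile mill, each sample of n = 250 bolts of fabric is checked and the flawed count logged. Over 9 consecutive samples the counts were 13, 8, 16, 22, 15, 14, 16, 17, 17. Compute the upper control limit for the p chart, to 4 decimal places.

0.1069

p̄ = Σdᵢ / (k·n) = 138 / (9 × 250) = 0.06133
UCL = p̄ + 3·√(p̄(1−p̄)/n) = 0.06133 + 3 × √(0.06133×0.93867/250) = 0.06133 + 3 × 0.01518 = 0.10686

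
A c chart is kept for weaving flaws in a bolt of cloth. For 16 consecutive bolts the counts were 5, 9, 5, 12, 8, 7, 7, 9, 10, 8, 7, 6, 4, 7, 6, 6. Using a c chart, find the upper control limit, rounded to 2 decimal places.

c̄ = (5 + 9 + 5 + 12 + 8 + 7 + 7 + 9 + 10 + 8 + 7 + 6 + 4 + 7 + 6 + 6) / 16 = 116 / 16 = 7.2500
UCL = c̄ + 3√c̄ = 7.2500 + 3 × √7.2500 = 7.2500 + 3 × 2.6926 = 15.3277

15.33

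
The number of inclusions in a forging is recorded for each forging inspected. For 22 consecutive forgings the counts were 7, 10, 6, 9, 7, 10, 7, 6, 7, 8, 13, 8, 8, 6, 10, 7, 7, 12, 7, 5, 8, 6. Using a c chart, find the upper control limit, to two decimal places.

c̄ = (7 + 10 + 6 + 9 + 7 + 10 + 7 + 6 + 7 + 8 + 13 + 8 + 8 + 6 + 10 + 7 + 7 + 12 + 7 + 5 + 8 + 6) / 22 = 174 / 22 = 7.9091
UCL = c̄ + 3√c̄ = 7.9091 + 3 × √7.9091 = 7.9091 + 3 × 2.8123 = 16.3460

16.35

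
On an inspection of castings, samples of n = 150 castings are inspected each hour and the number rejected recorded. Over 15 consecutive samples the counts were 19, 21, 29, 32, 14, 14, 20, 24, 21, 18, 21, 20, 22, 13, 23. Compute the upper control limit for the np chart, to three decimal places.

p̄ = Σdᵢ / (k·n) = 311 / (15 × 150) = 0.13822
UCL = np̄ + 3·√(np̄(1−p̄)) = 20.7333 + 3 × √(20.7333×0.86178) = 20.7333 + 3 × 4.2270 = 33.4143

33.414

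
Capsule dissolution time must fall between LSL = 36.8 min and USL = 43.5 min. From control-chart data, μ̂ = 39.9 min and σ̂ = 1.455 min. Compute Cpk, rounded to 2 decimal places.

0.71

Cpu = (USL − μ̂) / (3σ̂) = (43.5 − 39.9) / (3 × 1.455) = 0.8247; Cpl = (μ̂ − LSL) / (3σ̂) = (39.9 − 36.8) / (3 × 1.455) = 0.7102; Cpk = min(Cpu, Cpl) = 0.7102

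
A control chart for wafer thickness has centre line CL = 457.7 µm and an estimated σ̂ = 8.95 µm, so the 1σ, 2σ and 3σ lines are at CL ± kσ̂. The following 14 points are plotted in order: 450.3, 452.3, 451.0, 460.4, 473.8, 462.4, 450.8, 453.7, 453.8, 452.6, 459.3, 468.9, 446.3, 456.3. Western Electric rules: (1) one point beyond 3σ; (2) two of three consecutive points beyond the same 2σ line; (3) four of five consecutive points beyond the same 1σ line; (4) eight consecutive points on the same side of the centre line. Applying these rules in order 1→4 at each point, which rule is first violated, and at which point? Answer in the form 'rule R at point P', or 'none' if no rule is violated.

Zone of each point (C = within 1σ̂, B = 1σ̂–2σ̂, A = 2σ̂–3σ̂, * = beyond 3σ̂; sign = side of CL): 1:-C, 2:-C, 3:-C, 4:+C, 5:+B, 6:+C, 7:-C, 8:-C, 9:-C, 10:-C, 11:+C, 12:+B, 13:-B, 14:-C
No rule fires across all 14 points.

none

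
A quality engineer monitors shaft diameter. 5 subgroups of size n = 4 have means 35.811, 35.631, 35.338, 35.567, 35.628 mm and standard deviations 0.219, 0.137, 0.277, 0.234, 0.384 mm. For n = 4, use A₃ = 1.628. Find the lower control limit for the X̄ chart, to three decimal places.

35.188

X̄̄ = (35.811 + 35.631 + 35.338 + 35.567 + 35.628) / 5 = 35.5950
s̄ = (0.219 + 0.137 + 0.277 + 0.234 + 0.384) / 5 = 0.2502
LCL = X̄̄ − A₃·s̄ = 35.5950 − 1.628 × 0.2502 = 35.1877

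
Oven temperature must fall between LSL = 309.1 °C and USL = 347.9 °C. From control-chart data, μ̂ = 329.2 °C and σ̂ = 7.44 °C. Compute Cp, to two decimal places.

Cp = (USL − LSL) / (6σ̂) = (347.9 − 309.1) / (6 × 7.44) = 38.8000 / 44.6400 = 0.8692

0.87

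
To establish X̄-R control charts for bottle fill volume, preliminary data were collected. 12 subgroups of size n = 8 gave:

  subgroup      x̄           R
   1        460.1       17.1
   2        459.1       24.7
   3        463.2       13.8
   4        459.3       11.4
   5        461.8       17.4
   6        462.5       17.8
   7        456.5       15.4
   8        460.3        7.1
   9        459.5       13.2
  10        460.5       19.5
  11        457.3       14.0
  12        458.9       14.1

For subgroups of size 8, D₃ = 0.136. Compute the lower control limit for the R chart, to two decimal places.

2.10

R̄ = (17.1 + 24.7 + 13.8 + 11.4 + 17.4 + 17.8 + 15.4 + 7.1 + 13.2 + 19.5 + 14.0 + 14.1) / 12 = 185.5000 / 12 = 15.4583
LCL_R = D₃·R̄ = 0.136 × 15.4583 = 2.1023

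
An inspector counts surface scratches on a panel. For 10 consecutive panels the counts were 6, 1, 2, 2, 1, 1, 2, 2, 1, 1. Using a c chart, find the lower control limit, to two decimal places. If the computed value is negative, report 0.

c̄ = (6 + 1 + 2 + 2 + 1 + 1 + 2 + 2 + 1 + 1) / 10 = 19 / 10 = 1.9000
LCL = c̄ − 3√c̄ = 1.9000 − 3 × 1.3784 = -2.2352 → 0 (cannot be negative)

0.00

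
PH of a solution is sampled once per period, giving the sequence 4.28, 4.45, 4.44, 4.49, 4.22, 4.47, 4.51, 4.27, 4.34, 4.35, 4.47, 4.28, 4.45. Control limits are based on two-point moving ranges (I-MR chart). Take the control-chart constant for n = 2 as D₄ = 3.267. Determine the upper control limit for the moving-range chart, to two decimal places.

0.43

Moving ranges: 0.17, 0.01, 0.05, 0.27, 0.25, 0.04, 0.24, 0.07, 0.01, 0.12, 0.19, 0.17; M̄R̄ = 1.5900 / 12 = 0.1325
UCL_MR = D₄·M̄R̄ = 3.267 × 0.1325 = 0.4329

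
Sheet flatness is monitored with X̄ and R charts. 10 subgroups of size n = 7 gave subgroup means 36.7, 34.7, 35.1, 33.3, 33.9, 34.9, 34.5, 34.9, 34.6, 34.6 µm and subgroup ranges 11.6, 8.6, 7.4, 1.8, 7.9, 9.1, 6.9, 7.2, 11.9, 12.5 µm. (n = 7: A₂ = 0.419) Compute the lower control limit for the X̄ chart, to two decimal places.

31.16

X̄̄ = (36.7 + 34.7 + 35.1 + 33.3 + 33.9 + 34.9 + 34.5 + 34.9 + 34.6 + 34.6) / 10 = 347.2000 / 10 = 34.7200
R̄ = (11.6 + 8.6 + 7.4 + 1.8 + 7.9 + 9.1 + 6.9 + 7.2 + 11.9 + 12.5) / 10 = 84.9000 / 10 = 8.4900
LCL = X̄̄ − A₂·R̄ = 34.7200 − 0.419 × 8.4900 = 31.1627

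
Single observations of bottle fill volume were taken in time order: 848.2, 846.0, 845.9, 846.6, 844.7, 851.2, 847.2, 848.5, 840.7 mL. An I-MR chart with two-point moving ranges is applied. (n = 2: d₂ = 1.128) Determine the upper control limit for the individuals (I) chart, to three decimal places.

854.701

X̄ = (848.2 + 846.0 + 845.9 + 846.6 + 844.7 + 851.2 + 847.2 + 848.5 + 840.7) / 9 = 846.5556
Moving ranges: 2.2, 0.1, 0.7, 1.9, 6.5, 4.0, 1.3, 7.8; M̄R̄ = 24.5000 / 8 = 3.0625
UCL = X̄ + 3·M̄R̄/d₂ = 846.5556 + 3 × 3.0625 / 1.128 = 854.7005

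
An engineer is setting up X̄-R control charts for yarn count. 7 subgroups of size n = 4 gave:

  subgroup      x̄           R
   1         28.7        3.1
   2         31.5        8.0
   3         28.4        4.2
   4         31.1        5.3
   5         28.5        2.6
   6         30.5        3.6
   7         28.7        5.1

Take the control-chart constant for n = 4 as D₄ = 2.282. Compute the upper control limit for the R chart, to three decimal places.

R̄ = (3.1 + 8.0 + 4.2 + 5.3 + 2.6 + 3.6 + 5.1) / 7 = 31.9000 / 7 = 4.5571
UCL_R = D₄·R̄ = 2.282 × 4.5571 = 10.3994

10.399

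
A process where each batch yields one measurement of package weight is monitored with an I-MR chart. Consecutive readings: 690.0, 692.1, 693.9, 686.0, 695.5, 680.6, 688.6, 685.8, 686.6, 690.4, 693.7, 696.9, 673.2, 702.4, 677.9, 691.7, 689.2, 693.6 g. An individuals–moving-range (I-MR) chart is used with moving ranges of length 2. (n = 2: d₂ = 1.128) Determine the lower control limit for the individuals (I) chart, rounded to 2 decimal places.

664.90

X̄ = (690.0 + 692.1 + 693.9 + 686.0 + 695.5 + 680.6 + 688.6 + 685.8 + 686.6 + 690.4 + 693.7 + 696.9 + 673.2 + 702.4 + 677.9 + 691.7 + 689.2 + 693.6) / 18 = 689.3389
Moving ranges: 2.1, 1.8, 7.9, 9.5, 14.9, 8.0, 2.8, 0.8, 3.8, 3.3, 3.2, 23.7, 29.2, 24.5, 13.8, 2.5, 4.4; M̄R̄ = 156.2000 / 17 = 9.1882
LCL = X̄ − 3·M̄R̄/d₂ = 689.3389 − 3 × 9.1882 / 1.128 = 664.9021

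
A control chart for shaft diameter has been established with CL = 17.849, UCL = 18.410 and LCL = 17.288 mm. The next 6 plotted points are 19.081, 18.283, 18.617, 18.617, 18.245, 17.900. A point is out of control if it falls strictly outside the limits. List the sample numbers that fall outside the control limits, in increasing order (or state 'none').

1, 3, 4

Compare each point to [17.288, 18.410]: sample 1 = 19.081 > UCL; sample 3 = 18.617 > UCL; sample 4 = 18.617 > UCL.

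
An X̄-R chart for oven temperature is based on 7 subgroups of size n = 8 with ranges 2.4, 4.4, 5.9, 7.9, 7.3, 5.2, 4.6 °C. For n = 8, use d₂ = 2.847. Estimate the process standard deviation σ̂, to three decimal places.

R̄ = (2.4 + 4.4 + 5.9 + 7.9 + 7.3 + 5.2 + 4.6) / 7 = 5.3857
σ̂ = R̄ / d₂ = 5.3857 / 2.847 = 1.8917

1.892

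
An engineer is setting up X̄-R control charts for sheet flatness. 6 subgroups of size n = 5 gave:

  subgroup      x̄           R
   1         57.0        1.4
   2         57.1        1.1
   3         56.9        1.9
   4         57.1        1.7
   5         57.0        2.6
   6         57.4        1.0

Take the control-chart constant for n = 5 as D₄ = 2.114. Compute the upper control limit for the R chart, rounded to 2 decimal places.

3.42

R̄ = (1.4 + 1.1 + 1.9 + 1.7 + 2.6 + 1.0) / 6 = 9.7000 / 6 = 1.6167
UCL_R = D₄·R̄ = 2.114 × 1.6167 = 3.4176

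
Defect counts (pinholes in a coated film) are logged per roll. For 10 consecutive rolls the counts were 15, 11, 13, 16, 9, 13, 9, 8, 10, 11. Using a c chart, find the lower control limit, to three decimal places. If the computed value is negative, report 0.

c̄ = (15 + 11 + 13 + 16 + 9 + 13 + 9 + 8 + 10 + 11) / 10 = 115 / 10 = 11.5000
LCL = c̄ − 3√c̄ = 11.5000 − 3 × 3.3912 = 1.3265

1.327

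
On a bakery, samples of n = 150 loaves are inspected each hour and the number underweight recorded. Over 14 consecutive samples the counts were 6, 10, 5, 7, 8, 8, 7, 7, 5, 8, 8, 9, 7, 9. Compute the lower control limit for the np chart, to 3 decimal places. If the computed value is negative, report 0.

0.000

p̄ = Σdᵢ / (k·n) = 104 / (14 × 150) = 0.04952
LCL = np̄ − 3·√(np̄(1−p̄)) = 7.4286 − 3 × 2.6572 = -0.5430 → 0 (negative, so LCL = 0)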